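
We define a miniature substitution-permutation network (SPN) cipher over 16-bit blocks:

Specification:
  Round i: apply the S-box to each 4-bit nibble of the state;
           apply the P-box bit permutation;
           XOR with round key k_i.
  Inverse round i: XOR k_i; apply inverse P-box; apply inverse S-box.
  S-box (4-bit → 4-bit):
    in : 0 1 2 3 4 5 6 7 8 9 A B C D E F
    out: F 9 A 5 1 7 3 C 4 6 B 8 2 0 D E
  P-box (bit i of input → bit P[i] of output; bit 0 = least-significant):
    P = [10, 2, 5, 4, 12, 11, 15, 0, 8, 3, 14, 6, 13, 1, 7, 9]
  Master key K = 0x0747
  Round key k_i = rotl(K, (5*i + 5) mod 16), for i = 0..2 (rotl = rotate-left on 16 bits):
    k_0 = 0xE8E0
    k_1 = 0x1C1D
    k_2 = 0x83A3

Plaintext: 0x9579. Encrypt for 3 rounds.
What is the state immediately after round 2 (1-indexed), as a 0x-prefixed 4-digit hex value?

s_0 = plaintext = 0x9579
s_1 = Round(s_0, k_0) = 0x294F
s_2 = Round(s_1, k_1) = 0x4E23
s_3 = Round(s_2, k_2) = 0xEEC2

0x4E23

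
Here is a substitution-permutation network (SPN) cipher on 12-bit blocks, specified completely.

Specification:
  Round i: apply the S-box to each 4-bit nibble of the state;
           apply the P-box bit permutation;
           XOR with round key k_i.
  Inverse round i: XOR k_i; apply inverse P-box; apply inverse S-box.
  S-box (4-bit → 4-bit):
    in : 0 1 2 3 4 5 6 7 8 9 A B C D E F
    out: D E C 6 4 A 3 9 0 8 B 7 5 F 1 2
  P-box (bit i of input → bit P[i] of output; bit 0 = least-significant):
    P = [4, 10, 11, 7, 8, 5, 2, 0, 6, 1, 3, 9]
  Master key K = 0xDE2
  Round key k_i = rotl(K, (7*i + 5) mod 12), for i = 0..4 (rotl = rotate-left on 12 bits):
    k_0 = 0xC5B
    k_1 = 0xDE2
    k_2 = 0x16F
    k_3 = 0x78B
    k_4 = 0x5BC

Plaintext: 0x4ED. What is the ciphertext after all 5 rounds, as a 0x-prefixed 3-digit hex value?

0x595

s_0 = plaintext = 0x4ED
s_1 = Round(s_0, k_0) = 0x1C3
s_2 = Round(s_1, k_1) = 0x2EC
s_3 = Round(s_2, k_2) = 0xA77
s_4 = Round(s_3, k_3) = 0x458
s_5 = Round(s_4, k_4) = 0x595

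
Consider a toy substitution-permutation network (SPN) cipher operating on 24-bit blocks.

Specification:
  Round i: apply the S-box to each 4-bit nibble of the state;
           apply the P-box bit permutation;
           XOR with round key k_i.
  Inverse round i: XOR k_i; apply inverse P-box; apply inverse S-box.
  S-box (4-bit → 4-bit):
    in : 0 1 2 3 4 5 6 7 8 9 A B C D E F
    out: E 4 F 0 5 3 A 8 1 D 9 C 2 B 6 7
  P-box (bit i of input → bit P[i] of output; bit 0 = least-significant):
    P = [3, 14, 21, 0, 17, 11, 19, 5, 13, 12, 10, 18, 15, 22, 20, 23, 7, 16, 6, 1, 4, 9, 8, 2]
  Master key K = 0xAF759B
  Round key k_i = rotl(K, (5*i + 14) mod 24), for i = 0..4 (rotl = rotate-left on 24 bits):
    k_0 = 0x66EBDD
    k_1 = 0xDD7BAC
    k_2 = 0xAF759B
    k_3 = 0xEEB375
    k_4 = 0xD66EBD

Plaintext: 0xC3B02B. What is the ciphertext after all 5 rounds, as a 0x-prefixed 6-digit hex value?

s_0 = plaintext = 0xC3B02B
s_1 = Round(s_0, k_0) = 0xD8F5FC
s_2 = Round(s_1, k_1) = 0x878138
s_3 = Round(s_2, k_2) = 0xAFF181
s_4 = Round(s_3, k_3) = 0x9D37A1
s_5 = Round(s_4, k_4) = 0xF16F0B

0xF16F0B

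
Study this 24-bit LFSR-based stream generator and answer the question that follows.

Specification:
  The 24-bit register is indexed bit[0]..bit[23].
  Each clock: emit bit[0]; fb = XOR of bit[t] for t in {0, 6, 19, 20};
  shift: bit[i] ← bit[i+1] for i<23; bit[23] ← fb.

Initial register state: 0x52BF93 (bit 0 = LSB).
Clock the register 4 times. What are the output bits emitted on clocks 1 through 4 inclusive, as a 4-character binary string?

1100

reg_0 = 0x52BF93
clock 1: out=1, reg = 0x295FC9
clock 2: out=1, reg = 0x94AFE4
clock 3: out=0, reg = 0x4A57F2
clock 4: out=0, reg = 0x252BF9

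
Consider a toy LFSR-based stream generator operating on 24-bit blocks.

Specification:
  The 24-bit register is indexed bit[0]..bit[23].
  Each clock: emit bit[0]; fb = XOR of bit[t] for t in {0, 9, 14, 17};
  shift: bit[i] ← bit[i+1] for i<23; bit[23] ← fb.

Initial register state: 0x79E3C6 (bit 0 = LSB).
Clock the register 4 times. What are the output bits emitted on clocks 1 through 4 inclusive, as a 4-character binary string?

0110

reg_0 = 0x79E3C6
clock 1: out=0, reg = 0x3CF1E3
clock 2: out=1, reg = 0x1E78F1
clock 3: out=1, reg = 0x8F3C78
clock 4: out=0, reg = 0xC79E3C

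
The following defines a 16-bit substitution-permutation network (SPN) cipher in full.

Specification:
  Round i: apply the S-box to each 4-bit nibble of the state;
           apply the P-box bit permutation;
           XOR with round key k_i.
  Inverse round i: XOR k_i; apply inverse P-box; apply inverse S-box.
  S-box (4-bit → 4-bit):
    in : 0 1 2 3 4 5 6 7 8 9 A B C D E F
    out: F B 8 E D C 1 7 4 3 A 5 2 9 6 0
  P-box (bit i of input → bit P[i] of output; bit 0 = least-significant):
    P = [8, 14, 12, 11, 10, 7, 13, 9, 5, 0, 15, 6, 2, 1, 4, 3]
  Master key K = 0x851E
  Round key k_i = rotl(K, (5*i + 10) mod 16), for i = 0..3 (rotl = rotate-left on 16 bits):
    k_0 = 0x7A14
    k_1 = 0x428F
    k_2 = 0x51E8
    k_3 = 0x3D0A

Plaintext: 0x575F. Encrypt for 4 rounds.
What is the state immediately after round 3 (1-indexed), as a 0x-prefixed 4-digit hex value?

0x29CB

s_0 = plaintext = 0x575F
s_1 = Round(s_0, k_0) = 0xD82D
s_2 = Round(s_1, k_1) = 0xC983
s_3 = Round(s_2, k_2) = 0x29CB
s_4 = Round(s_3, k_3) = 0x2CA3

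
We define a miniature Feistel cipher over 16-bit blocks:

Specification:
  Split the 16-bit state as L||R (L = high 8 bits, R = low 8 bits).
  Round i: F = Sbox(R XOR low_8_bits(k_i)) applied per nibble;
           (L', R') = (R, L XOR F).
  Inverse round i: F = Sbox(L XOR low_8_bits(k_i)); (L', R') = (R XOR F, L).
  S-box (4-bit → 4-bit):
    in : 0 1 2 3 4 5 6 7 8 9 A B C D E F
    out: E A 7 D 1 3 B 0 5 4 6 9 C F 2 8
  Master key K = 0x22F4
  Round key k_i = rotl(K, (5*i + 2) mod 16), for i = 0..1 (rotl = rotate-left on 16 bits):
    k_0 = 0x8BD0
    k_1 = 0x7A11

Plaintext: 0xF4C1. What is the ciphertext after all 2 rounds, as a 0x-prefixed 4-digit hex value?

s_0 = plaintext = 0xF4C1
s_1 = Round(s_0, k_0) = 0xC15E
s_2 = Round(s_1, k_1) = 0x5ED9

0x5ED9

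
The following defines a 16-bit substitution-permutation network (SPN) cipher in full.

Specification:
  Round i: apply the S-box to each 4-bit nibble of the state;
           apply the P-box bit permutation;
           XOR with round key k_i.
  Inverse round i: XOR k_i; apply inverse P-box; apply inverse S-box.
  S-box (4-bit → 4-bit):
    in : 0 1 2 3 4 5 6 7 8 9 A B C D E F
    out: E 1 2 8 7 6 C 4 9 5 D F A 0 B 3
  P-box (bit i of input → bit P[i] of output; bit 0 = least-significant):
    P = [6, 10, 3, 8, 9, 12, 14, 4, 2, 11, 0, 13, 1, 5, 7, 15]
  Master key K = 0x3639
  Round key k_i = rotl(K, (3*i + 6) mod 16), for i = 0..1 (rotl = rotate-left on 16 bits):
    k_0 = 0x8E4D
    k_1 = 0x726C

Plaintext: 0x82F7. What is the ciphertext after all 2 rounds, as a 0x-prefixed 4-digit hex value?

0x2863

s_0 = plaintext = 0x82F7
s_1 = Round(s_0, k_0) = 0x1447
s_2 = Round(s_1, k_1) = 0x2863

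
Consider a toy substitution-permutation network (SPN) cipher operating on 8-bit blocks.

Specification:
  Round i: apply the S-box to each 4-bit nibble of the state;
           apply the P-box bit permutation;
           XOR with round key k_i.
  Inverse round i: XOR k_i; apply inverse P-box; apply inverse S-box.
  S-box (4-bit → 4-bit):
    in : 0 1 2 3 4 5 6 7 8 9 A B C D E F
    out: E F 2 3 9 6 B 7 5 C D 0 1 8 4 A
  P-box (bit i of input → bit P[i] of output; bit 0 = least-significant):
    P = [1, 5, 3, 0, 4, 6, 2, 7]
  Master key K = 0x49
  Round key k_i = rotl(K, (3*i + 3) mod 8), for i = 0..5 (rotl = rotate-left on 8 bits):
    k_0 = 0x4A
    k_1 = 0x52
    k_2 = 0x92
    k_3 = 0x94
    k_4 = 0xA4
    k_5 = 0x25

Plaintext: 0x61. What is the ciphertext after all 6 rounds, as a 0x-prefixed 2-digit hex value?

s_0 = plaintext = 0x61
s_1 = Round(s_0, k_0) = 0xB1
s_2 = Round(s_1, k_1) = 0x79
s_3 = Round(s_2, k_2) = 0xCF
s_4 = Round(s_3, k_3) = 0xA5
s_5 = Round(s_4, k_4) = 0x18
s_6 = Round(s_5, k_5) = 0xFB

0xFB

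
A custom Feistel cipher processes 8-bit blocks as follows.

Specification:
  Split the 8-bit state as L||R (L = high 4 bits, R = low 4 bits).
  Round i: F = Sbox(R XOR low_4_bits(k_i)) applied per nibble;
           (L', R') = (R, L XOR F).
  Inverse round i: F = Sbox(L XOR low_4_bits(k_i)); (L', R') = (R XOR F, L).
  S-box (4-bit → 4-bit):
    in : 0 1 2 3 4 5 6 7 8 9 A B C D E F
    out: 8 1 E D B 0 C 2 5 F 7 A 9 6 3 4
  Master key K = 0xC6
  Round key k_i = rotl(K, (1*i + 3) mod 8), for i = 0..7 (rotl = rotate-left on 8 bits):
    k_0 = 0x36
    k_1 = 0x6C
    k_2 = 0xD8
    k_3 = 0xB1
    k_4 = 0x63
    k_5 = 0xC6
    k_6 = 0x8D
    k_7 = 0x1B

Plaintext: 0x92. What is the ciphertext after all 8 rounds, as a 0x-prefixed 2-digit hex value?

0xCB

s_0 = plaintext = 0x92
s_1 = Round(s_0, k_0) = 0x22
s_2 = Round(s_1, k_1) = 0x21
s_3 = Round(s_2, k_2) = 0x1D
s_4 = Round(s_3, k_3) = 0xD8
s_5 = Round(s_4, k_4) = 0x87
s_6 = Round(s_5, k_5) = 0x79
s_7 = Round(s_6, k_6) = 0x9C
s_8 = Round(s_7, k_7) = 0xCB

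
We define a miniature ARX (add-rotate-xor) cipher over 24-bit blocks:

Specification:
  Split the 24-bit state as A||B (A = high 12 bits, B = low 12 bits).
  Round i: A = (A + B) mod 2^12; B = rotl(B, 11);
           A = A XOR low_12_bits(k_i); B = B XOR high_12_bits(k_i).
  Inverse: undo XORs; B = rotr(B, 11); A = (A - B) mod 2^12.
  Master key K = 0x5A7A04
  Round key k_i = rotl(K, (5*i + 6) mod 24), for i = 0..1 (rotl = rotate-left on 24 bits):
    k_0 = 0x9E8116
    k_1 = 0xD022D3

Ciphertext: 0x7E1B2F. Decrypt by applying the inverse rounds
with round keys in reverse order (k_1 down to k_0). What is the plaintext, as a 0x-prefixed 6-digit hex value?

s_0 = ciphertext = 0x7E1B2F
s_1 = InvRound(s_0, k_1) = 0x8D8C5A
s_2 = InvRound(s_1, k_0) = 0xE6AB64

0xE6AB64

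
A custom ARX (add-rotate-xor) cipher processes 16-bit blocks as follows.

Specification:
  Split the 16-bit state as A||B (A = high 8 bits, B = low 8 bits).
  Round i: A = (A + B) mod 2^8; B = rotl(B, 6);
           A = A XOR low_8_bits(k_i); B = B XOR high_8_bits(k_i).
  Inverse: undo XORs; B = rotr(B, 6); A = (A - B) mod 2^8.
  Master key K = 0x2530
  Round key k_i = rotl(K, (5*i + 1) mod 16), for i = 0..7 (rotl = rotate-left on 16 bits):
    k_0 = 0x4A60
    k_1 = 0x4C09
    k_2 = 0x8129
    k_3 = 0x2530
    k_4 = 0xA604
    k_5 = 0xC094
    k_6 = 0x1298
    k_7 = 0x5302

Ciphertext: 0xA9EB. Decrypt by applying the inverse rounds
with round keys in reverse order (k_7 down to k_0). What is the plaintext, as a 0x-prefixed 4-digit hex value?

0x0802

s_0 = ciphertext = 0xA9EB
s_1 = InvRound(s_0, k_7) = 0xC9E2
s_2 = InvRound(s_1, k_6) = 0x8EC3
s_3 = InvRound(s_2, k_5) = 0x0E0C
s_4 = InvRound(s_3, k_4) = 0x60AA
s_5 = InvRound(s_4, k_3) = 0x123E
s_6 = InvRound(s_5, k_2) = 0x3DFE
s_7 = InvRound(s_6, k_1) = 0x6ACA
s_8 = InvRound(s_7, k_0) = 0x0802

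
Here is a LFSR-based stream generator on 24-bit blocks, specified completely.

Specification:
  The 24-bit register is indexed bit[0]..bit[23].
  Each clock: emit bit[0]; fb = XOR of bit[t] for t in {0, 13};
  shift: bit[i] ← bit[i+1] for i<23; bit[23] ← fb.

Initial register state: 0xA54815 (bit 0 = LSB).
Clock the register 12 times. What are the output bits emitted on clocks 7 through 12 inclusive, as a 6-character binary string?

reg_0 = 0xA54815
clock 1: out=1, reg = 0xD2A40A
clock 2: out=0, reg = 0xE95205
clock 3: out=1, reg = 0xF4A902
clock 4: out=0, reg = 0xFA5481
clock 5: out=1, reg = 0xFD2A40
clock 6: out=0, reg = 0xFE9520
clock 7: out=0, reg = 0x7F4A90
clock 8: out=0, reg = 0x3FA548
clock 9: out=0, reg = 0x9FD2A4
clock 10: out=0, reg = 0x4FE952
clock 11: out=0, reg = 0xA7F4A9
clock 12: out=1, reg = 0x53FA54

000001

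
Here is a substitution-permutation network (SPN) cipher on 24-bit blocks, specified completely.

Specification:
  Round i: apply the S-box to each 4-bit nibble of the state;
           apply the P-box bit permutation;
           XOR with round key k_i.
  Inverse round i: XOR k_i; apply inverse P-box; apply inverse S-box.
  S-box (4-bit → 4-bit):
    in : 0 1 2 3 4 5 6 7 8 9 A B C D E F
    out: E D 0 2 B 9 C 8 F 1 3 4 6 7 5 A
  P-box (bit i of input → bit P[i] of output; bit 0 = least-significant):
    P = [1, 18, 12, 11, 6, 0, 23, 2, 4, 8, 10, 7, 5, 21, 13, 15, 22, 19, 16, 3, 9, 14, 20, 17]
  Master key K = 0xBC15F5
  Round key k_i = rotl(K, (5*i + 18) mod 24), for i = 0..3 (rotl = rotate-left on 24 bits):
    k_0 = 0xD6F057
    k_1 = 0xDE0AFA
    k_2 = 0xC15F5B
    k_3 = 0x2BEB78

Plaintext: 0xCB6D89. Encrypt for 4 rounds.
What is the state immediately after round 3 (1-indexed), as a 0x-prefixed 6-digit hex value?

s_0 = plaintext = 0xCB6D89
s_1 = Round(s_0, k_0) = 0x471500
s_2 = Round(s_1, k_1) = 0x58F047
s_3 = Round(s_2, k_2) = 0xAAD096
s_4 = Round(s_3, k_3) = 0x439498

0xAAD096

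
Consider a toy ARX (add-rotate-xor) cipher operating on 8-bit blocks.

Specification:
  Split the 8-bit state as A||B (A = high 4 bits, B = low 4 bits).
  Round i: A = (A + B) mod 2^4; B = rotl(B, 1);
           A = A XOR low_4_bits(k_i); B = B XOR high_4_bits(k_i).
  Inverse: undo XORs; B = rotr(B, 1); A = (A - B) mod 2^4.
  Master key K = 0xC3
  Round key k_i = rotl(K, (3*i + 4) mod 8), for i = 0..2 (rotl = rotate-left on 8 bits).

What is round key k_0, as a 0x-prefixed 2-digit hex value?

K = 0xC3
k_0 = rotl(K, (3*0+4) mod 8) = rotl(K, 4) = 0x3C

0x3C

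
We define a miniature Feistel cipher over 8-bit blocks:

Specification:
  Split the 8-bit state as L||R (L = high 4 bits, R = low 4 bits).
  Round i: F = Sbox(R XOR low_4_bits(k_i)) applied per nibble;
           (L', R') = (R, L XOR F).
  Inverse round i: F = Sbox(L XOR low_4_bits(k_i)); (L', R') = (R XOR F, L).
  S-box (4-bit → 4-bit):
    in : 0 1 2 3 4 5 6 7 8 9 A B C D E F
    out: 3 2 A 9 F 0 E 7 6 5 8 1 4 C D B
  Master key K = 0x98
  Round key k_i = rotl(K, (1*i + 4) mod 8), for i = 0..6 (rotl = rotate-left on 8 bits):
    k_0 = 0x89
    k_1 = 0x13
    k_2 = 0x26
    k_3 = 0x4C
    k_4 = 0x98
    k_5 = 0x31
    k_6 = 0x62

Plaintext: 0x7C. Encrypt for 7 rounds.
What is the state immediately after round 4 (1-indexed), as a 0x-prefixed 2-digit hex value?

s_0 = plaintext = 0x7C
s_1 = Round(s_0, k_0) = 0xC7
s_2 = Round(s_1, k_1) = 0x73
s_3 = Round(s_2, k_2) = 0x37
s_4 = Round(s_3, k_3) = 0x72
s_5 = Round(s_4, k_4) = 0x2F
s_6 = Round(s_5, k_5) = 0xFF
s_7 = Round(s_6, k_6) = 0xF3

0x72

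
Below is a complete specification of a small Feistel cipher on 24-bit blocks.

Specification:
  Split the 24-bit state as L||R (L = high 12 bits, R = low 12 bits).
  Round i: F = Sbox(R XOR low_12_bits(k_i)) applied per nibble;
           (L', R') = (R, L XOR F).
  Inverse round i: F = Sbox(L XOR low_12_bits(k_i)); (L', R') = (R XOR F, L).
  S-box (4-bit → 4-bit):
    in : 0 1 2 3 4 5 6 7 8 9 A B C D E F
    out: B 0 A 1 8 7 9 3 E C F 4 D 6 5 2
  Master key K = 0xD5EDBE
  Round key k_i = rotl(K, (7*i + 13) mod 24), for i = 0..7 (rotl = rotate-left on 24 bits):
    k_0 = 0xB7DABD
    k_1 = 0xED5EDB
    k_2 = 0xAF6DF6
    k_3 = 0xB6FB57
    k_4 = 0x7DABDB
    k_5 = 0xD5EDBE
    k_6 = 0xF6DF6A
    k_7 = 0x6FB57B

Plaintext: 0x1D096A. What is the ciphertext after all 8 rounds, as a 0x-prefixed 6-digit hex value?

0xE61150

s_0 = plaintext = 0x1D096A
s_1 = Round(s_0, k_0) = 0x96A0B3
s_2 = Round(s_1, k_1) = 0x0B3CF4
s_3 = Round(s_2, k_2) = 0xCF4009
s_4 = Round(s_3, k_3) = 0x009881
s_5 = Round(s_4, k_4) = 0x881176
s_6 = Round(s_5, k_5) = 0x17655F
s_7 = Round(s_6, k_6) = 0x55FE61
s_8 = Round(s_7, k_7) = 0xE61150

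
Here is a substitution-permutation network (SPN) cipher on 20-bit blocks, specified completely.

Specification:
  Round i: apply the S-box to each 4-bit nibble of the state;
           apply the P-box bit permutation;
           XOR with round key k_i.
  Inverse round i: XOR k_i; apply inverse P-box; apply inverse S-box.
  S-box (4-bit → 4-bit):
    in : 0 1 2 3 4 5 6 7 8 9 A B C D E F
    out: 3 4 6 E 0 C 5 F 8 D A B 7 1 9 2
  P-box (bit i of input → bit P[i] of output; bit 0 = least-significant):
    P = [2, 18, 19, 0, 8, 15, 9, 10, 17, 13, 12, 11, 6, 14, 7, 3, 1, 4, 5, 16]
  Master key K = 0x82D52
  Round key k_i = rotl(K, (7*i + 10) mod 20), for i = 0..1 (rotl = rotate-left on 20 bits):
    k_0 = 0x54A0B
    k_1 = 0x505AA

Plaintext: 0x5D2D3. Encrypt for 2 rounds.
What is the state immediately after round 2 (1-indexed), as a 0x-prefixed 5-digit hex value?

s_0 = plaintext = 0x5D2D3
s_1 = Round(s_0, k_0) = 0x87B6A
s_2 = Round(s_1, k_1) = 0x26E63

0x26E63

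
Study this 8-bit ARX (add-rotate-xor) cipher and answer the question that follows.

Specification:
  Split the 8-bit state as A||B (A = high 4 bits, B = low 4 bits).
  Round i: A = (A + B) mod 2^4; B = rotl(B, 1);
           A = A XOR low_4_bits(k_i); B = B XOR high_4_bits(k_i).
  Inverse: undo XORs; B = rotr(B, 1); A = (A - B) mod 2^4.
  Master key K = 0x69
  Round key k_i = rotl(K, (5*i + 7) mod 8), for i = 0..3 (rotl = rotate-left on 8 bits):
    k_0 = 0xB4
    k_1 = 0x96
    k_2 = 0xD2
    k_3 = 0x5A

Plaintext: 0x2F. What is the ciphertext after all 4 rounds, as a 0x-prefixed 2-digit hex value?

s_0 = plaintext = 0x2F
s_1 = Round(s_0, k_0) = 0x54
s_2 = Round(s_1, k_1) = 0xF1
s_3 = Round(s_2, k_2) = 0x2F
s_4 = Round(s_3, k_3) = 0xBA

0xBA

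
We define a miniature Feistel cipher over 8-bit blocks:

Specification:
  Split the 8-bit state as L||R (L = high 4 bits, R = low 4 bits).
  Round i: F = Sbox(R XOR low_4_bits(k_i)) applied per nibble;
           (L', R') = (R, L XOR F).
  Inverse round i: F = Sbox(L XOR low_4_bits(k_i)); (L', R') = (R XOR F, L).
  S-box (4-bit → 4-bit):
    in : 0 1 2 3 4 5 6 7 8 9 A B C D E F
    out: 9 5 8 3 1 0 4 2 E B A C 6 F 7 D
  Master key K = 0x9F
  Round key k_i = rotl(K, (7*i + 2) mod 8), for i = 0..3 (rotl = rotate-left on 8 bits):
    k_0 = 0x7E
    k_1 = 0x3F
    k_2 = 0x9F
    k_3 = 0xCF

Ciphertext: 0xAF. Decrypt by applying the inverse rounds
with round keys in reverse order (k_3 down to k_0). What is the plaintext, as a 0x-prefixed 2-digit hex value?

s_0 = ciphertext = 0xAF
s_1 = InvRound(s_0, k_3) = 0xFA
s_2 = InvRound(s_1, k_2) = 0x3F
s_3 = InvRound(s_2, k_1) = 0x93
s_4 = InvRound(s_3, k_0) = 0x19

0x19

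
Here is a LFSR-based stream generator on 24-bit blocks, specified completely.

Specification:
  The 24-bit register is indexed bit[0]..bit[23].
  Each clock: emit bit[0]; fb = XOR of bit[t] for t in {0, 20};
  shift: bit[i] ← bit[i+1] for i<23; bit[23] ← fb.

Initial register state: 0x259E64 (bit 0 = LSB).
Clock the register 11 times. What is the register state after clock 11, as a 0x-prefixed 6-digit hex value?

reg_0 = 0x259E64
clock 1: out=0, reg = 0x12CF32
clock 2: out=0, reg = 0x896799
clock 3: out=1, reg = 0xC4B3CC
clock 4: out=0, reg = 0x6259E6
clock 5: out=0, reg = 0x312CF3
clock 6: out=1, reg = 0x189679
clock 7: out=1, reg = 0x0C4B3C
clock 8: out=0, reg = 0x06259E
clock 9: out=0, reg = 0x0312CF
clock 10: out=1, reg = 0x818967
clock 11: out=1, reg = 0xC0C4B3

0xC0C4B3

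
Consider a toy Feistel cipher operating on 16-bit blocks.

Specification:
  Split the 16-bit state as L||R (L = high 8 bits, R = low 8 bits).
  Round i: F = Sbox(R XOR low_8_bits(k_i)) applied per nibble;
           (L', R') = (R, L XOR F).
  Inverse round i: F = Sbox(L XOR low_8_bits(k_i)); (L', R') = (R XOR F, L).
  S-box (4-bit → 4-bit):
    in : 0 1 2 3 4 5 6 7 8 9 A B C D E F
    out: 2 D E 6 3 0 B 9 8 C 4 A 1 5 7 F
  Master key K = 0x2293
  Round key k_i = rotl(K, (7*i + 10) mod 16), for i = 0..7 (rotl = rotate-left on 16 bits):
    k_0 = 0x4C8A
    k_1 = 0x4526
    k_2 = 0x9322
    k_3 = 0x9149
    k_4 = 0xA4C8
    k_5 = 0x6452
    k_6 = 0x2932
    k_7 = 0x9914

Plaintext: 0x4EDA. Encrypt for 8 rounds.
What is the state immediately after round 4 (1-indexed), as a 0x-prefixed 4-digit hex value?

s_0 = plaintext = 0x4EDA
s_1 = Round(s_0, k_0) = 0xDA4C
s_2 = Round(s_1, k_1) = 0x4C6E
s_3 = Round(s_2, k_2) = 0x6E7D
s_4 = Round(s_3, k_3) = 0x7D0D
s_5 = Round(s_4, k_4) = 0x0D6D
s_6 = Round(s_5, k_5) = 0x6D62
s_7 = Round(s_6, k_6) = 0x626F
s_8 = Round(s_7, k_7) = 0x6FF8

0x7D0D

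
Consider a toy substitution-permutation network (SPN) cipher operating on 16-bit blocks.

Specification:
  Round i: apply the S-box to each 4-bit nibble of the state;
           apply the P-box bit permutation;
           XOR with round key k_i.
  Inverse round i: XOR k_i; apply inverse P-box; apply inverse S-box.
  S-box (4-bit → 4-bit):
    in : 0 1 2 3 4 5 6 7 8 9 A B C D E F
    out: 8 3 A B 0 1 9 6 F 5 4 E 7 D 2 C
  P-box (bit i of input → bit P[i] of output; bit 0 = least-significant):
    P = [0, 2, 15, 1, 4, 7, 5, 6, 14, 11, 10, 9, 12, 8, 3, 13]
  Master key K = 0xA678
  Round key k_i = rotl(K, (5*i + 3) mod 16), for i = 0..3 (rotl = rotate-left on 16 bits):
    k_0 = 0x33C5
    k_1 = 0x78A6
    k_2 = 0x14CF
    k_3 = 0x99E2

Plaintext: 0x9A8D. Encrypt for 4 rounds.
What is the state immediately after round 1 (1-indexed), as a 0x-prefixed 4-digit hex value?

0xA73E

s_0 = plaintext = 0x9A8D
s_1 = Round(s_0, k_0) = 0xA73E
s_2 = Round(s_1, k_1) = 0x747A
s_3 = Round(s_2, k_2) = 0x9567
s_4 = Round(s_3, k_3) = 0x49BE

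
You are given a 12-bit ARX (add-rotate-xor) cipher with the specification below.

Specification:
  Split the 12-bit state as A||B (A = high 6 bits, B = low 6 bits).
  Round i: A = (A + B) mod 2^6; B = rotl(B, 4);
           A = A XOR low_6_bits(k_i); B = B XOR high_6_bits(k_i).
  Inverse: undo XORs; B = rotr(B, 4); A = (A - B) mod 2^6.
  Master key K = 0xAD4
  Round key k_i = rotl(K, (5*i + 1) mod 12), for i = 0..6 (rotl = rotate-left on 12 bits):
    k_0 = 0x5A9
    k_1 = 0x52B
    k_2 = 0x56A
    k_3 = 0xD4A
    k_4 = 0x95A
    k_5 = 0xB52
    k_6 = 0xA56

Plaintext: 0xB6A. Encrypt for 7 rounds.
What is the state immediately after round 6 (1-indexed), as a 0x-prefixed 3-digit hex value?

0xC80

s_0 = plaintext = 0xB6A
s_1 = Round(s_0, k_0) = 0xFBC
s_2 = Round(s_1, k_1) = 0x45B
s_3 = Round(s_2, k_2) = 0x1A3
s_4 = Round(s_3, k_3) = 0x8CD
s_5 = Round(s_4, k_4) = 0xAB6
s_6 = Round(s_5, k_5) = 0xC80
s_7 = Round(s_6, k_6) = 0x929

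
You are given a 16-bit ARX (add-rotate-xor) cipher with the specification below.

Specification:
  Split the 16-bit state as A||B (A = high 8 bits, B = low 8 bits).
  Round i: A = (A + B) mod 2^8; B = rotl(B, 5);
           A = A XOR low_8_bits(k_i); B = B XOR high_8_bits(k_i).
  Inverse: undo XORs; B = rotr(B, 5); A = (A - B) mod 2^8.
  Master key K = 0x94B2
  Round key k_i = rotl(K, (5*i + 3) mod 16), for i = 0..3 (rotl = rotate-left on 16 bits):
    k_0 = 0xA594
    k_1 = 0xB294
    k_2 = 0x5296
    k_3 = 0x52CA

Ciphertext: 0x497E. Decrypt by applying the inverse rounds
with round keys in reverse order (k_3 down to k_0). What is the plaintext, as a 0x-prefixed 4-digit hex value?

0xBBE7

s_0 = ciphertext = 0x497E
s_1 = InvRound(s_0, k_3) = 0x2261
s_2 = InvRound(s_1, k_2) = 0x1B99
s_3 = InvRound(s_2, k_1) = 0x3659
s_4 = InvRound(s_3, k_0) = 0xBBE7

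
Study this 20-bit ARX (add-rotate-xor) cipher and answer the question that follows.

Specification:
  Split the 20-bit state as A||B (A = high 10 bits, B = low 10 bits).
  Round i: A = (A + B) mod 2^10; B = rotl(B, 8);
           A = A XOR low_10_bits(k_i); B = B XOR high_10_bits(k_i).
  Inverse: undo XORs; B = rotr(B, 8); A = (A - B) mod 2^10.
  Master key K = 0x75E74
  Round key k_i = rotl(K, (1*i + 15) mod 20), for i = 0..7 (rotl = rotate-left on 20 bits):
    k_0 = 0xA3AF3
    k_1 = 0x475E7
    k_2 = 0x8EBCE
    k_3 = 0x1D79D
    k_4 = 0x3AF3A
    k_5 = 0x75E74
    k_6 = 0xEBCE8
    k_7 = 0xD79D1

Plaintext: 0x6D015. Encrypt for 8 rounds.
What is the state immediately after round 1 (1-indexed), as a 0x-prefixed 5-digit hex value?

0xCEB8B

s_0 = plaintext = 0x6D015
s_1 = Round(s_0, k_0) = 0xCEB8B
s_2 = Round(s_1, k_1) = 0xC8AFF
s_3 = Round(s_2, k_2) = 0x7BD85
s_4 = Round(s_3, k_3) = 0x3A514
s_5 = Round(s_4, k_4) = 0xB1CAE
s_6 = Round(s_5, k_5) = 0x407FC
s_7 = Round(s_6, k_6) = 0x05750
s_8 = Round(s_7, k_7) = 0xAD38A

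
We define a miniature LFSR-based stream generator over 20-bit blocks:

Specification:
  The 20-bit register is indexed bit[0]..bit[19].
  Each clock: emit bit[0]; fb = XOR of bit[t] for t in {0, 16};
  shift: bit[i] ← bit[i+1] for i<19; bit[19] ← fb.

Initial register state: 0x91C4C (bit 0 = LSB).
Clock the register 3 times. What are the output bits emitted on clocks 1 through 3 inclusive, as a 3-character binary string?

reg_0 = 0x91C4C
clock 1: out=0, reg = 0xC8E26
clock 2: out=0, reg = 0x64713
clock 3: out=1, reg = 0xB2389

001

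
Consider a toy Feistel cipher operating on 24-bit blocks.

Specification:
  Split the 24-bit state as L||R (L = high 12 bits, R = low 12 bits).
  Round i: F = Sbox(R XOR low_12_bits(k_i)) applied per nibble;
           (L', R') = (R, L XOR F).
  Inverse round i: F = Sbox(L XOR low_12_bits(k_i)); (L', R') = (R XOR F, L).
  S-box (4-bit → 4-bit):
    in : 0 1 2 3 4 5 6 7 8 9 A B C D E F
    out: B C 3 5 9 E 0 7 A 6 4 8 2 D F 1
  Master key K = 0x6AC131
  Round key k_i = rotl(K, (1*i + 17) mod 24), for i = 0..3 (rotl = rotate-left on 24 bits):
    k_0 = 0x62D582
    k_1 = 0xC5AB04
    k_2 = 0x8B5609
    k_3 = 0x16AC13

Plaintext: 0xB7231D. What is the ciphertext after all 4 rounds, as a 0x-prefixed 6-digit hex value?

0x4C6204

s_0 = plaintext = 0xB7231D
s_1 = Round(s_0, k_0) = 0x31DB13
s_2 = Round(s_1, k_1) = 0xB138DA
s_3 = Round(s_2, k_2) = 0x8DA4C6
s_4 = Round(s_3, k_3) = 0x4C6204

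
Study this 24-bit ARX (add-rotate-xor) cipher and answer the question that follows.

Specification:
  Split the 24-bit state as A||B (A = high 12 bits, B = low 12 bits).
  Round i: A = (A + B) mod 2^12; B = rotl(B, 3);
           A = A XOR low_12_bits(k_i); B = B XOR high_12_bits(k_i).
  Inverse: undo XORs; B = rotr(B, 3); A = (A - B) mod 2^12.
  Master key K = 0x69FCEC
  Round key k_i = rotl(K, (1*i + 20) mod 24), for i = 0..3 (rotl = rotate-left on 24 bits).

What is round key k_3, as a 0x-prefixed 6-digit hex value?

K = 0x69FCEC
k_0 = rotl(K, (1*0+20) mod 24) = rotl(K, 20) = 0xC69FCE
k_1 = rotl(K, (1*1+20) mod 24) = rotl(K, 21) = 0x8D3F9D
k_2 = rotl(K, (1*2+20) mod 24) = rotl(K, 22) = 0x1A7F3B
k_3 = rotl(K, (1*3+20) mod 24) = rotl(K, 23) = 0x34FE76

0x34FE76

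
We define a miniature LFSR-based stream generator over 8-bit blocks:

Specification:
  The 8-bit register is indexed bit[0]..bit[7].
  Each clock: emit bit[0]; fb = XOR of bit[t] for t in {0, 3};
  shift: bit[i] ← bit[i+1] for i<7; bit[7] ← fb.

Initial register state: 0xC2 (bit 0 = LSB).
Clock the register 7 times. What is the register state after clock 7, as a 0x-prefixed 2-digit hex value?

reg_0 = 0xC2
clock 1: out=0, reg = 0x61
clock 2: out=1, reg = 0xB0
clock 3: out=0, reg = 0x58
clock 4: out=0, reg = 0xAC
clock 5: out=0, reg = 0xD6
clock 6: out=0, reg = 0x6B
clock 7: out=1, reg = 0x35

0x35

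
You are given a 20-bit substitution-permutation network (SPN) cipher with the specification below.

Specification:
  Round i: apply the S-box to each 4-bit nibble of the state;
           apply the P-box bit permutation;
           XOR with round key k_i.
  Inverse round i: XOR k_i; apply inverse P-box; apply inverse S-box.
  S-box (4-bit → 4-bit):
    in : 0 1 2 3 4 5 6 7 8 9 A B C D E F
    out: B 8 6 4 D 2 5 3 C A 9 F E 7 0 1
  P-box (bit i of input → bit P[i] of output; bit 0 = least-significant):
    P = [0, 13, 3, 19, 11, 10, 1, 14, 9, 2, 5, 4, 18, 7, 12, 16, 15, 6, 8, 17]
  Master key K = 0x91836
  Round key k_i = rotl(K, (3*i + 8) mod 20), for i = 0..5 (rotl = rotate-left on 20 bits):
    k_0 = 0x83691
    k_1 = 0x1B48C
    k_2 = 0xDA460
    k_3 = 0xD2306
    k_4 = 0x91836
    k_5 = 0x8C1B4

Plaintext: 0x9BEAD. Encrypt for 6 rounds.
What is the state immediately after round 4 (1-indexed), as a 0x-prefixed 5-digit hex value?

s_0 = plaintext = 0x9BEAD
s_1 = Round(s_0, k_0) = 0xF4E58
s_2 = Round(s_1, k_1) = 0xC2084
s_3 = Round(s_2, k_2) = 0x7F7BF
s_4 = Round(s_3, k_3) = 0x9ED41
s_5 = Round(s_4, k_4) = 0x35250
s_6 = Round(s_5, k_5) = 0x0E411

0x9ED41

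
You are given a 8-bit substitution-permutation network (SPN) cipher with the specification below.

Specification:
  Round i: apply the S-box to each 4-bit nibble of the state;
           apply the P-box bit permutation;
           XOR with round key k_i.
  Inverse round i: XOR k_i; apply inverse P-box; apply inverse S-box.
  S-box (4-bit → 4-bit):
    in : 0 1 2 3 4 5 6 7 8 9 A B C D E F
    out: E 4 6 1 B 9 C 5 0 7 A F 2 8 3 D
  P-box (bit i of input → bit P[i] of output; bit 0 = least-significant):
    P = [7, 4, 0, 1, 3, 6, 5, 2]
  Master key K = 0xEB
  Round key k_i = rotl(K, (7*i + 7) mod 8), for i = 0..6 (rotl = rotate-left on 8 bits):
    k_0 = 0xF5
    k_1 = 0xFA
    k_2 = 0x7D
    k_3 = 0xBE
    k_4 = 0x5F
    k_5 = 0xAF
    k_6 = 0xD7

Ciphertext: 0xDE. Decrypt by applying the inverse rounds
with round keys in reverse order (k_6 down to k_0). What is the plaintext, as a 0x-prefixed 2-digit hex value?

0x54

s_0 = ciphertext = 0xDE
s_1 = InvRound(s_0, k_6) = 0x31
s_2 = InvRound(s_1, k_5) = 0x54
s_3 = InvRound(s_2, k_4) = 0x36
s_4 = InvRound(s_3, k_3) = 0x33
s_5 = InvRound(s_4, k_2) = 0x4D
s_6 = InvRound(s_5, k_1) = 0x6B
s_7 = InvRound(s_6, k_0) = 0x54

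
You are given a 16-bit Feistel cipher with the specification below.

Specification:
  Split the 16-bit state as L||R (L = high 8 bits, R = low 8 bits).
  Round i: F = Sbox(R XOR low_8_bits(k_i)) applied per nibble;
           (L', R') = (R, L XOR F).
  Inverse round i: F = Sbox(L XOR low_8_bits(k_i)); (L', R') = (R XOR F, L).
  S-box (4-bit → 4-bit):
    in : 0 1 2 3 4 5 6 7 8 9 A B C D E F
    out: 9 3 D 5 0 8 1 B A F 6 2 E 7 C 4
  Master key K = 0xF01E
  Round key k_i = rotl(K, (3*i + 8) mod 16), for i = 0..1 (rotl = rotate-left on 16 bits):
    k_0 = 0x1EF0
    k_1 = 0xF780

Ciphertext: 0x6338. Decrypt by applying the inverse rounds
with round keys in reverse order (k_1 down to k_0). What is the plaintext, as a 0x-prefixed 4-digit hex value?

0xF4FD

s_0 = ciphertext = 0x6338
s_1 = InvRound(s_0, k_1) = 0xFD63
s_2 = InvRound(s_1, k_0) = 0xF4FD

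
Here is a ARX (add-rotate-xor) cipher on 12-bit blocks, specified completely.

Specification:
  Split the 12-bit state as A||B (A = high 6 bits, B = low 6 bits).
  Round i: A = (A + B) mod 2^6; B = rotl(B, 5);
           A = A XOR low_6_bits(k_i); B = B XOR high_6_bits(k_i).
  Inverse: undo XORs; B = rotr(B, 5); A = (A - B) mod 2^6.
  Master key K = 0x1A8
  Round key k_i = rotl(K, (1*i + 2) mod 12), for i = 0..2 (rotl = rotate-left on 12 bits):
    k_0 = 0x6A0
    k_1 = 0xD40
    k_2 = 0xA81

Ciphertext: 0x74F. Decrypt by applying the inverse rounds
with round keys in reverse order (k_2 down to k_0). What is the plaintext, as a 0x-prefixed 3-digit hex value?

0x94F

s_0 = ciphertext = 0x74F
s_1 = InvRound(s_0, k_2) = 0x44B
s_2 = InvRound(s_1, k_1) = 0x53D
s_3 = InvRound(s_2, k_0) = 0x94F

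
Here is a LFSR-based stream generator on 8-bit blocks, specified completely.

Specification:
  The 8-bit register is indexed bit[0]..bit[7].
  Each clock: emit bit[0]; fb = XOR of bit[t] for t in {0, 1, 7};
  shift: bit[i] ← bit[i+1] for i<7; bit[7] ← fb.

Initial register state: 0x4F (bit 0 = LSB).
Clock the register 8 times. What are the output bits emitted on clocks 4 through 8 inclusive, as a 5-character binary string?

reg_0 = 0x4F
clock 1: out=1, reg = 0x27
clock 2: out=1, reg = 0x13
clock 3: out=1, reg = 0x09
clock 4: out=1, reg = 0x84
clock 5: out=0, reg = 0xC2
clock 6: out=0, reg = 0x61
clock 7: out=1, reg = 0xB0
clock 8: out=0, reg = 0xD8

10010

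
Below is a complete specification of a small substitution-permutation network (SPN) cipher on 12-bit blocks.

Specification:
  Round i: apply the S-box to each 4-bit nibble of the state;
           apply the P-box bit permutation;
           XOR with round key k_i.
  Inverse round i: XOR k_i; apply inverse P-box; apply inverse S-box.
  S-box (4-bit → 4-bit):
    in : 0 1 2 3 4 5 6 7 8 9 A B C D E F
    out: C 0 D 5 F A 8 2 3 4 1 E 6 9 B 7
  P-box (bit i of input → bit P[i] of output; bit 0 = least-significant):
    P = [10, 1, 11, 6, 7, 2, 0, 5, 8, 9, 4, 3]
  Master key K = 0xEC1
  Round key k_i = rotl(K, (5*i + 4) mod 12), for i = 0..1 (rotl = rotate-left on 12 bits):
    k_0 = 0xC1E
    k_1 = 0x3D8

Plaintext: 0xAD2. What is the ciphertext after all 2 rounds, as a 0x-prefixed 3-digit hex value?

0x71F

s_0 = plaintext = 0xAD2
s_1 = Round(s_0, k_0) = 0x1FE
s_2 = Round(s_1, k_1) = 0x71F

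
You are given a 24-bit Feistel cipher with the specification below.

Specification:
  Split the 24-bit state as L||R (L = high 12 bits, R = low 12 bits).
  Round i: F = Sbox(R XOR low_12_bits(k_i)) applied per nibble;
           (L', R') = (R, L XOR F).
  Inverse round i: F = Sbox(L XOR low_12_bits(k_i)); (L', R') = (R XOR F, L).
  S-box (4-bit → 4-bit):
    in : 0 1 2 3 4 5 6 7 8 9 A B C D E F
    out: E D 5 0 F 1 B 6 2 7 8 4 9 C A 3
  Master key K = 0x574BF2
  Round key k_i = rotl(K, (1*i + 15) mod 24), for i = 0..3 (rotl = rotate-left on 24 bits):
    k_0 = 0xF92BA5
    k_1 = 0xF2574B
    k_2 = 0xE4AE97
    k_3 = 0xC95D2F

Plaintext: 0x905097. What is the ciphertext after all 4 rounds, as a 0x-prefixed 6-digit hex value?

s_0 = plaintext = 0x905097
s_1 = Round(s_0, k_0) = 0x097D00
s_2 = Round(s_1, k_1) = 0xD00863
s_3 = Round(s_2, k_2) = 0x86363F
s_4 = Round(s_3, k_3) = 0x63FCBD

0x63FCBD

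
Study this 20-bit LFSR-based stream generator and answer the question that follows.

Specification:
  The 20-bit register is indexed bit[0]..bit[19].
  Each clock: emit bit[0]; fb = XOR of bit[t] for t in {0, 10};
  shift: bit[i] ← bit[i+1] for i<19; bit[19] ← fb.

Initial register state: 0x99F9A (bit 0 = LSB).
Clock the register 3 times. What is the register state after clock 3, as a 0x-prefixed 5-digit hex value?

reg_0 = 0x99F9A
clock 1: out=0, reg = 0xCCFCD
clock 2: out=1, reg = 0x667E6
clock 3: out=0, reg = 0xB33F3

0xB33F3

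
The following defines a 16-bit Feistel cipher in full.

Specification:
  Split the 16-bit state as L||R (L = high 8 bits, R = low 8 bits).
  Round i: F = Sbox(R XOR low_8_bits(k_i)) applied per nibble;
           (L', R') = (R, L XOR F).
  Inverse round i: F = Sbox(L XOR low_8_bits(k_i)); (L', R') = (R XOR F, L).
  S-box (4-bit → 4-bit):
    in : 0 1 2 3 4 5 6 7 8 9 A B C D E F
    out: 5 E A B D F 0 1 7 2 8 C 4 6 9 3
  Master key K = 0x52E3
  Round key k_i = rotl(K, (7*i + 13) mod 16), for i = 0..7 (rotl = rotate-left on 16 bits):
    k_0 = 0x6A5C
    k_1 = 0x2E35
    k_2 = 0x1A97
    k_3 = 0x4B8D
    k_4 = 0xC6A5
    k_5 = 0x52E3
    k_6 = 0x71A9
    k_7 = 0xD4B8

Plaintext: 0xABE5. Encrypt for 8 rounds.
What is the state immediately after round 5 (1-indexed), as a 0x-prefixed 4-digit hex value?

s_0 = plaintext = 0xABE5
s_1 = Round(s_0, k_0) = 0xE569
s_2 = Round(s_1, k_1) = 0x6911
s_3 = Round(s_2, k_2) = 0x1119
s_4 = Round(s_3, k_3) = 0x193C
s_5 = Round(s_4, k_4) = 0x3C3B
s_6 = Round(s_5, k_5) = 0x3B5B
s_7 = Round(s_6, k_6) = 0x5B01
s_8 = Round(s_7, k_7) = 0x0199

0x3C3B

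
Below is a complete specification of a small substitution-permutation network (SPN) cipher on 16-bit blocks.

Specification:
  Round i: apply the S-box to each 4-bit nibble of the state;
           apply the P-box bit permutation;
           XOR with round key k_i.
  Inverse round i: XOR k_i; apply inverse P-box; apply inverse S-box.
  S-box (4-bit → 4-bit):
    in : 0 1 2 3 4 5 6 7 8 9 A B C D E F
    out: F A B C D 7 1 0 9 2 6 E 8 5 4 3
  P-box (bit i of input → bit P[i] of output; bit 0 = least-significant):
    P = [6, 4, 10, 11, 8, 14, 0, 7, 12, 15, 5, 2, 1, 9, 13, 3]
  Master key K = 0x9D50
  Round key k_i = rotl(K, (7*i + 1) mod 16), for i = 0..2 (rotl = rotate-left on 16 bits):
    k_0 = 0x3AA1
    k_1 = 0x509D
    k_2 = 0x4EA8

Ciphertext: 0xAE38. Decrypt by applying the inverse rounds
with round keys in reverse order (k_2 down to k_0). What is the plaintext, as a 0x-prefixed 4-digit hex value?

0xC0AC

s_0 = ciphertext = 0xAE38
s_1 = InvRound(s_0, k_2) = 0xE919
s_2 = InvRound(s_1, k_1) = 0xE28C
s_3 = InvRound(s_2, k_0) = 0xC0AC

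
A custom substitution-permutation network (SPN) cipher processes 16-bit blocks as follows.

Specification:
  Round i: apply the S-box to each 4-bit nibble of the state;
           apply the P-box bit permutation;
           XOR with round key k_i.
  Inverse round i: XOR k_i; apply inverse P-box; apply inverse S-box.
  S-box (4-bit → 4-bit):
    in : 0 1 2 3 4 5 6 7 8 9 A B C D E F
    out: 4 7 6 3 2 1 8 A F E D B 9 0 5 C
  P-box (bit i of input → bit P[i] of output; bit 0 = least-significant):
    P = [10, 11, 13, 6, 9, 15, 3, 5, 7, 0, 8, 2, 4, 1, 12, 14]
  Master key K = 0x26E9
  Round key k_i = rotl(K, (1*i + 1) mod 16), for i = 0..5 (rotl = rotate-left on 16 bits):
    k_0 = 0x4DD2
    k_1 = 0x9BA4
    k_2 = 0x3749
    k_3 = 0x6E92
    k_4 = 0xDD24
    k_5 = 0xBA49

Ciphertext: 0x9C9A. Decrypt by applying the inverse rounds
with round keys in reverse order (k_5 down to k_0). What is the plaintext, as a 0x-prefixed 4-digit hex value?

0x6457

s_0 = ciphertext = 0x9C9A
s_1 = InvRound(s_0, k_5) = 0x335A
s_2 = InvRound(s_1, k_4) = 0xB688
s_3 = InvRound(s_2, k_3) = 0x8D24
s_4 = InvRound(s_3, k_2) = 0x0789
s_5 = InvRound(s_4, k_1) = 0x0793
s_6 = InvRound(s_5, k_0) = 0x6457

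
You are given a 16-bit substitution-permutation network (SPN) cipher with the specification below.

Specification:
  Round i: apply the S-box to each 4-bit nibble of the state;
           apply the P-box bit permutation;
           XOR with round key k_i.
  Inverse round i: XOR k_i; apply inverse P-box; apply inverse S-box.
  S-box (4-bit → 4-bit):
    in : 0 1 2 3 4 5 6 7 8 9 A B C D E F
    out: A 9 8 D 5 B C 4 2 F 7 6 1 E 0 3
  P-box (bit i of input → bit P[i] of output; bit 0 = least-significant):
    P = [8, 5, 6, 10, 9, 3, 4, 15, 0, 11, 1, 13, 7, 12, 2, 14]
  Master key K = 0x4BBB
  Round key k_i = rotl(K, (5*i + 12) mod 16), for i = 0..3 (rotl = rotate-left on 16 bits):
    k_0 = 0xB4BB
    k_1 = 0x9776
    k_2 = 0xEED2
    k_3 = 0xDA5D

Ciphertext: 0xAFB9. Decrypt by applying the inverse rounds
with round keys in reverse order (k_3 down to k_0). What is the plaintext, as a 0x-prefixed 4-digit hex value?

s_0 = ciphertext = 0xAFB9
s_1 = InvRound(s_0, k_3) = 0x92E9
s_2 = InvRound(s_1, k_2) = 0x09B0
s_3 = InvRound(s_2, k_1) = 0xAB16
s_4 = InvRound(s_3, k_0) = 0xAFF5

0xAFF5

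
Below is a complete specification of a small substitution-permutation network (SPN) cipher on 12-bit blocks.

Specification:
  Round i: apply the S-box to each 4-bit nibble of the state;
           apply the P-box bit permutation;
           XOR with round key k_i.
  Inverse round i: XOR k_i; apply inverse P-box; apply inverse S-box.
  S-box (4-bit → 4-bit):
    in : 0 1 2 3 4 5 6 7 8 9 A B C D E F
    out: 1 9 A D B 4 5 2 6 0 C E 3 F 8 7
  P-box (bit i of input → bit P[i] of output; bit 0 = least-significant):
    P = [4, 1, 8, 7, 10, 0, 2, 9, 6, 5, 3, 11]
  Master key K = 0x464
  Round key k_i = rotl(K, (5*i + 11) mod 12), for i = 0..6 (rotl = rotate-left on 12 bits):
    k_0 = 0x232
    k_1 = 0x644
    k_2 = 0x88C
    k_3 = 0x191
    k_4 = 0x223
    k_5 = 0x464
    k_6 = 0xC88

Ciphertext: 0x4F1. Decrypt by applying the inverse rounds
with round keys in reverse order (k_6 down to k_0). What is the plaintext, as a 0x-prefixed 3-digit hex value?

s_0 = ciphertext = 0x4F1
s_1 = InvRound(s_0, k_6) = 0xD70
s_2 = InvRound(s_1, k_5) = 0xE56
s_3 = InvRound(s_2, k_4) = 0x4F0
s_4 = InvRound(s_3, k_3) = 0xCC5
s_5 = InvRound(s_4, k_2) = 0x6C9
s_6 = InvRound(s_5, k_1) = 0x58E
s_7 = InvRound(s_6, k_0) = 0x833

0x833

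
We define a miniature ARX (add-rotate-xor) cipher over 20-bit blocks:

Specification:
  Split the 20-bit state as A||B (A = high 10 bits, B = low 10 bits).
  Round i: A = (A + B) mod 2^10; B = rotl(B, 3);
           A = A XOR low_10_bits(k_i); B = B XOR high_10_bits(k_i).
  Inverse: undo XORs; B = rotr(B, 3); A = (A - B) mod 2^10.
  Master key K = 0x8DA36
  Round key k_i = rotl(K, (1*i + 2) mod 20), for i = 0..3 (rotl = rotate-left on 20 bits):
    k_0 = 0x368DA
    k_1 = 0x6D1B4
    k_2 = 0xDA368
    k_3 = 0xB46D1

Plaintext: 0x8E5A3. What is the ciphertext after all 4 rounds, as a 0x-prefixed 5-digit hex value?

0x8826C

s_0 = plaintext = 0x8E5A3
s_1 = Round(s_0, k_0) = 0xC19C1
s_2 = Round(s_1, k_1) = 0x5CFBF
s_3 = Round(s_2, k_2) = 0x96A97
s_4 = Round(s_3, k_3) = 0x8826C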